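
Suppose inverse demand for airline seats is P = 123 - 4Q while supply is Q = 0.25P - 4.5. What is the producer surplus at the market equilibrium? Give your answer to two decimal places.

344.53

Rewriting supply in inverse form: P = 18 + 4Q.
Setting demand equal to supply, 105 = 8Q, so Q* = 13.125 and P* = 70.5.
Producer surplus is the triangle above supply below P*: (1/2)(13.125)(70.5 - 18) = (1/2)(13.125)(52.5) = 344.5312.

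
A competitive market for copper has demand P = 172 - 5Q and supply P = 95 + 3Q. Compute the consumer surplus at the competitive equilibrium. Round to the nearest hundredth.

231.60

Setting demand equal to supply, 77 = 8Q, so Q* = 9.625 and P* = 123.875.
The demand choke price is 172, so CS = (1/2)(Q*)(172 - P*) = (1/2)(9.625)(48.125) = 231.6016.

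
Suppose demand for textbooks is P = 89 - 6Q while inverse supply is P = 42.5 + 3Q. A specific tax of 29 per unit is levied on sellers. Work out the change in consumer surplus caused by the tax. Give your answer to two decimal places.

Pre-tax equilibrium: 89 - 6Q = 42.5 + 3Q gives Q* = 5.1667, P* = 58.
A tax on sellers shifts supply up by 29: 89 - 6Q = 42.5 + 3Q + 29, so Q_t = 1.9444. Buyers pay P_b = 77.3333; sellers receive P_s = P_b - 29 = 48.3333.
CS falls from (1/2)(5.1667)(31) = 80.0833 to (1/2)(1.9444)(11.6667) = 11.3426, a change of -68.7407.

-68.74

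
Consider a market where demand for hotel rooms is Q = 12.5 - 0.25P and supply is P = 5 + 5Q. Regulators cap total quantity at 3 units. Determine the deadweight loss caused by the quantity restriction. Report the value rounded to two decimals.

18.00

Rewriting demand in inverse form: P = 50 - 4Q.
Without the quota, 50 - 4Q = 5 + 5Q gives Q* = 5.
At Q = 3 the demand price is 50 - 4(3) = 38 and the supply price is 5 + 5(3) = 20.
DWL = (1/2)(gap between curves at 3) x (Q* - 3) = (1/2)(18)(2) = 18.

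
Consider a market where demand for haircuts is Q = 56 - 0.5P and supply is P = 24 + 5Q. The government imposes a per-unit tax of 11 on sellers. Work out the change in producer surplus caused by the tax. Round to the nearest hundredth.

-92.60

Rewriting demand in inverse form: P = 112 - 2Q.
Without the tax, 112 - 2Q = 24 + 5Q so Q* = 12.5714 and P* = 86.8571.
A tax on sellers shifts supply up by 11: 112 - 2Q = 24 + 5Q + 11, so Q_t = 11. Buyers pay P_b = 90; sellers receive P_s = P_b - 11 = 79.
Producers lose the trapezoid between P_s and P* out to Q_t plus the triangle from Q_t to Q*: change in PS = 302.5 - 395.102 = -92.602.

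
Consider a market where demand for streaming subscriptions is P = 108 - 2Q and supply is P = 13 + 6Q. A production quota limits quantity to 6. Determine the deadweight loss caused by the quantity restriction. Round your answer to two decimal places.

Without the quota, 108 - 2Q = 13 + 6Q gives Q* = 11.875.
At Q = 6 the demand price is 108 - 2(6) = 96 and the supply price is 13 + 6(6) = 49.
DWL = (1/2)(gap between curves at 6) x (Q* - 6) = (1/2)(47)(5.875) = 138.0625.

138.06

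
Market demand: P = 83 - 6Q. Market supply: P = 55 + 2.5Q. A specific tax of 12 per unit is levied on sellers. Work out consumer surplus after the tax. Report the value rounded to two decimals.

Pre-tax equilibrium: 83 - 6Q = 55 + 2.5Q gives Q* = 3.2941, P* = 63.2353.
With the tax, sellers need 12 more per unit: 83 - 6Q = 55 + 2.5Q + 12, so Q_t = 1.8824. Buyers pay P_b = 71.7059; sellers receive P_s = P_b - 12 = 59.7059.
Consumer surplus is the triangle under demand above P_b: (1/2)(1.8824)(83 - 71.7059) = 10.6298.

10.63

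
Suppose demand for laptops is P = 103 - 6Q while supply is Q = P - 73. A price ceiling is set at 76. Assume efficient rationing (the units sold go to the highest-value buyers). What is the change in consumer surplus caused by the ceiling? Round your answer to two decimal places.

Rewriting supply in inverse form: P = 73 + Q.
Free-market equilibrium: 103 - 6Q = 73 + Q gives Q* = 4.2857, P* = 77.2857.
At the ceiling price 76, quantity supplied is (76 - 73)/1 = 3; supply is the short side, so Q = 3 trades at P = 76.
CS goes from (1/2)(4.2857)(25.7143) = 55.102 to 54 (computed as (103 - 76)(3) - (1/2)(6)(3)^2), a change of -1.102.

-1.10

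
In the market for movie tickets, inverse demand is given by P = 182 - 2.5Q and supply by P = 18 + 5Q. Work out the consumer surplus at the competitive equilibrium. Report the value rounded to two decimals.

597.69

Setting demand equal to supply, 164 = 7.5Q, so Q* = 21.8667 and P* = 127.3333.
Consumer surplus is the triangle under demand above P*: (1/2)(21.8667)(182 - 127.3333) = (1/2)(21.8667)(54.6667) = 597.6889.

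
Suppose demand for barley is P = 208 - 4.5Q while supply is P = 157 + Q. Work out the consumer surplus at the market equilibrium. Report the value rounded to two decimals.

193.46

Setting demand equal to supply, 51 = 5.5Q, so Q* = 9.2727 and P* = 166.2727.
CS is the area between the demand curve and P* from 0 to Q*: (1/2)(9.2727)(41.7273) = 193.4628.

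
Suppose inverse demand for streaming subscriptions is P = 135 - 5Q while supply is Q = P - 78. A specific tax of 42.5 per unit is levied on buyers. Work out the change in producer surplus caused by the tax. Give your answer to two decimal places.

Rewriting supply in inverse form: P = 78 + Q.
Pre-tax equilibrium: 135 - 5Q = 78 + Q gives Q* = 9.5, P* = 87.5.
A tax on buyers shifts demand down by 42.5: (135 - 42.5) - 5Q = 78 + Q, so Q_t = 2.4167. Buyers pay P_b = 122.9167; sellers receive P_s = P_b - 42.5 = 80.4167.
Producers lose the trapezoid between P_s and P* out to Q_t plus the triangle from Q_t to Q*: change in PS = 2.9201 - 45.125 = -42.2049.

-42.20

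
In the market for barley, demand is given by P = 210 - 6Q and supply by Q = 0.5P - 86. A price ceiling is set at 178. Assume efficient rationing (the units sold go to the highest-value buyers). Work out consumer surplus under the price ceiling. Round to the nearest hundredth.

69.00

Rewriting supply in inverse form: P = 172 + 2Q.
Without the control, 210 - 6Q = 172 + 2Q so Q* = 4.75 and P* = 181.5.
At P = 178, sellers supply (178 - 172)/2 = 3 while buyers want more, so the quantity traded is 3 at price 178.
The demand price at Q = 3 is 192. CS is the trapezoid between demand and 178 over [0, 3]: (1/2)[(210 - 178) + (192 - 178)](3) = 69.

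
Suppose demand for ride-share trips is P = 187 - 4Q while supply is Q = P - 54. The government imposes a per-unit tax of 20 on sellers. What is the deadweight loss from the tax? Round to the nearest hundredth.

40.00

Rewriting supply in inverse form: P = 54 + Q.
Pre-tax equilibrium: 187 - 4Q = 54 + Q gives Q* = 26.6, P* = 80.6.
A tax on sellers shifts supply up by 20: 187 - 4Q = 54 + Q + 20, so Q_t = 22.6. Buyers pay P_b = 96.6; sellers receive P_s = P_b - 20 = 76.6.
Deadweight loss is the triangle between the curves from Q_t to Q*: (1/2)(26.6 - 22.6)(20) = 40.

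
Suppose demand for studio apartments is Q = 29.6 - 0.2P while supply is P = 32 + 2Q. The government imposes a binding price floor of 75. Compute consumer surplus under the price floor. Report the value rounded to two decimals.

532.90

Rewriting demand in inverse form: P = 148 - 5Q.
Without the control, 148 - 5Q = 32 + 2Q so Q* = 16.5714 and P* = 65.1429.
At the floor price 75, quantity demanded is (148 - 75)/5 = 14.6; demand is the short side, so Q = 14.6 trades at P = 75.
CS is the triangle under demand above 75: (1/2)(14.6)(148 - 75) = 532.9.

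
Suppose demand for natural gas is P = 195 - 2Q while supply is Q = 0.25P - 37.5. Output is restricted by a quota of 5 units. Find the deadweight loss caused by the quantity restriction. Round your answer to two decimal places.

18.75

Rewriting supply in inverse form: P = 150 + 4Q.
Unrestricted equilibrium: Q* = (195 - 150)/(2 + 4) = 7.5.
At Q = 5 the demand price is 195 - 2(5) = 185 and the supply price is 150 + 4(5) = 170.
Deadweight loss is the triangle between the curves from 5 to 7.5: (1/2)(185 - 170)(7.5 - 5) = 18.75.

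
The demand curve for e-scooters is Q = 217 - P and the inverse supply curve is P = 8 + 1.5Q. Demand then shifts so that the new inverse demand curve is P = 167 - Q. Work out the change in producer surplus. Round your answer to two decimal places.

-2208.00

Rewriting demand in inverse form: P = 217 - Q.
Initial equilibrium: Q_0 = 83.6, P_0 = 133.4; CS_0 = (1/2)(83.6)(83.6) = 3494.48, PS_0 = (1/2)(83.6)(125.4) = 5241.72.
New equilibrium: 167 - Q = 8 + 1.5Q gives Q_1 = 63.6, P_1 = 103.4; CS_1 = 2022.48, PS_1 = 3033.72.
Change in producer surplus = 3033.72 - 5241.72 = -2208.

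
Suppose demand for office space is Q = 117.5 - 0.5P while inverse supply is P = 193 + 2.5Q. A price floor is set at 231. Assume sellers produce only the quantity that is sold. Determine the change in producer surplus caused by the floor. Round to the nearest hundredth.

Rewriting demand in inverse form: P = 235 - 2Q.
Free-market equilibrium: 235 - 2Q = 193 + 2.5Q gives Q* = 9.3333, P* = 216.3333.
At P = 231, buyers demand (235 - 231)/2 = 2 while sellers would supply more, so the quantity traded is 2 at price 231.
PS goes from (1/2)(9.3333)(23.3333) = 108.8889 to 71 (computed as (231 - 193)(2) - (1/2)(2.5)(2)^2), a change of -37.8889.

-37.89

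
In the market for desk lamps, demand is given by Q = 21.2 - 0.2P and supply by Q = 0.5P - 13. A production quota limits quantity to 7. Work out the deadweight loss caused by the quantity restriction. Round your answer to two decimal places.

68.64

Rewriting demand in inverse form: P = 106 - 5Q.
Rewriting supply in inverse form: P = 26 + 2Q.
Without the quota, 106 - 5Q = 26 + 2Q gives Q* = 11.4286.
At Q = 7 the demand price is 106 - 5(7) = 71 and the supply price is 26 + 2(7) = 40.
Deadweight loss is the triangle between the curves from 7 to 11.4286: (1/2)(71 - 40)(11.4286 - 7) = 68.6429.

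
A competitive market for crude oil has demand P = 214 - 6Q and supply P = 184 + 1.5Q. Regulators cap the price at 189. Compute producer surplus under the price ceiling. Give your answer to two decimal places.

8.33

Without the control, 214 - 6Q = 184 + 1.5Q so Q* = 4 and P* = 190.
At the ceiling price 189, quantity supplied is (189 - 184)/1.5 = 3.3333; supply is the short side, so Q = 3.3333 trades at P = 189.
PS is the triangle above supply below 189: (1/2)(3.3333)(189 - 184) = 8.3333.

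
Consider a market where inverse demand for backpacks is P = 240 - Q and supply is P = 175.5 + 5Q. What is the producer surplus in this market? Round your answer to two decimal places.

288.91

Equilibrium: 240 - Q = 175.5 + 5Q, so Q* = 10.75 and P* = 229.25.
PS is the area between P* and the supply curve from 0 to Q*: (1/2)(10.75)(53.75) = 288.9062.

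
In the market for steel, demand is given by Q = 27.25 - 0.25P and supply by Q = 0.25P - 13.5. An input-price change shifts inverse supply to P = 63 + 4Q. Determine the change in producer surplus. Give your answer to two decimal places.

-28.41

Rewriting demand in inverse form: P = 109 - 4Q.
Rewriting supply in inverse form: P = 54 + 4Q.
Initial equilibrium: Q_0 = 6.875, P_0 = 81.5; CS_0 = (1/2)(6.875)(27.5) = 94.5312, PS_0 = (1/2)(6.875)(27.5) = 94.5312.
New equilibrium: 109 - 4Q = 63 + 4Q gives Q_1 = 5.75, P_1 = 86; CS_1 = 66.125, PS_1 = 66.125.
Change in producer surplus = 66.125 - 94.5312 = -28.4062.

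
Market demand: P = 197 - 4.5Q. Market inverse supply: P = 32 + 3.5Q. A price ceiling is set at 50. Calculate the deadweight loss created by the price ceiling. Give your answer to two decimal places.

Free-market equilibrium: 197 - 4.5Q = 32 + 3.5Q gives Q* = 20.625, P* = 104.1875.
At the ceiling price 50, quantity supplied is (50 - 32)/3.5 = 5.1429; supply is the short side, so Q = 5.1429 trades at P = 50.
The lost-trades triangle has base Q* - 5.1429 = 15.4821 and height equal to the gap between the curves at Q = 5.1429, which is 173.8571 - 50 = 123.8571. DWL = (1/2)(15.4821)(123.8571) = 958.787.

958.79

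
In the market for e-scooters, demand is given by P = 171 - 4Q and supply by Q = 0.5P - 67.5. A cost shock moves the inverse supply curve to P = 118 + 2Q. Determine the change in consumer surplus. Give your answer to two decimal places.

84.06

Rewriting supply in inverse form: P = 135 + 2Q.
Initial equilibrium: Q_0 = 6, P_0 = 147; CS_0 = (1/2)(6)(24) = 72, PS_0 = (1/2)(6)(12) = 36.
New equilibrium: 171 - 4Q = 118 + 2Q gives Q_1 = 8.8333, P_1 = 135.6667; CS_1 = 156.0556, PS_1 = 78.0278.
Change in consumer surplus = 156.0556 - 72 = 84.0556.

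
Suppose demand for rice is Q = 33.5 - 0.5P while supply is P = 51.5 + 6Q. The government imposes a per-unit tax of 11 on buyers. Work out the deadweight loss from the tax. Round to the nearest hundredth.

Rewriting demand in inverse form: P = 67 - 2Q.
Pre-tax equilibrium: 67 - 2Q = 51.5 + 6Q gives Q* = 1.9375, P* = 63.125.
With the tax, buyers' net willingness to pay falls by 11: (67 - 11) - 2Q = 51.5 + 6Q, so Q_t = 0.5625. Buyers pay P_b = 65.875; sellers receive P_s = P_b - 11 = 54.875.
The welfare triangle lost has base Q* - Q_t = 1.375 and height t = 11, so DWL = (1/2)(1.375)(11) = 7.5625.

7.56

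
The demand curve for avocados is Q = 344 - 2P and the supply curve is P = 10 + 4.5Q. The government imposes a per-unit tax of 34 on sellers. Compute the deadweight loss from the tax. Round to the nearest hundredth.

115.60

Rewriting demand in inverse form: P = 172 - 0.5Q.
Pre-tax equilibrium: 172 - 0.5Q = 10 + 4.5Q gives Q* = 32.4, P* = 155.8.
With the tax, sellers need 34 more per unit: 172 - 0.5Q = 10 + 4.5Q + 34, so Q_t = 25.6. Buyers pay P_b = 159.2; sellers receive P_s = P_b - 34 = 125.2.
Deadweight loss is the triangle between the curves from Q_t to Q*: (1/2)(32.4 - 25.6)(34) = 115.6.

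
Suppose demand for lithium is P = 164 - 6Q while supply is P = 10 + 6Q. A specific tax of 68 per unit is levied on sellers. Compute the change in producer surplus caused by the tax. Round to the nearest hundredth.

-340.00

Pre-tax equilibrium: 164 - 6Q = 10 + 6Q gives Q* = 12.8333, P* = 87.
A tax on sellers shifts supply up by 68: 164 - 6Q = 10 + 6Q + 68, so Q_t = 7.1667. Buyers pay P_b = 121; sellers receive P_s = P_b - 68 = 53.
Producers lose the trapezoid between P_s and P* out to Q_t plus the triangle from Q_t to Q*: change in PS = 154.0833 - 494.0833 = -340.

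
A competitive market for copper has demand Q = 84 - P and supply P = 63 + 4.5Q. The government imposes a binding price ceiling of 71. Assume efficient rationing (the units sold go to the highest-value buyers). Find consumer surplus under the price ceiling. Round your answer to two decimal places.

Rewriting demand in inverse form: P = 84 - Q.
Free-market equilibrium: 84 - Q = 63 + 4.5Q gives Q* = 3.8182, P* = 80.1818.
At P = 71, sellers supply (71 - 63)/4.5 = 1.7778 while buyers want more, so the quantity traded is 1.7778 at price 71.
The demand price at Q = 1.7778 is 82.2222. CS is the trapezoid between demand and 71 over [0, 1.7778]: (1/2)[(84 - 71) + (82.2222 - 71)](1.7778) = 21.5309.

21.53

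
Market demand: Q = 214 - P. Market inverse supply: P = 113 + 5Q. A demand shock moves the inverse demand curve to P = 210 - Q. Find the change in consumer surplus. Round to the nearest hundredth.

-11.00

Rewriting demand in inverse form: P = 214 - Q.
Initial equilibrium: Q_0 = 16.8333, P_0 = 197.1667; CS_0 = (1/2)(16.8333)(16.8333) = 141.6806, PS_0 = (1/2)(16.8333)(84.1667) = 708.4028.
New equilibrium: 210 - Q = 113 + 5Q gives Q_1 = 16.1667, P_1 = 193.8333; CS_1 = 130.6806, PS_1 = 653.4028.
Change in consumer surplus = 130.6806 - 141.6806 = -11.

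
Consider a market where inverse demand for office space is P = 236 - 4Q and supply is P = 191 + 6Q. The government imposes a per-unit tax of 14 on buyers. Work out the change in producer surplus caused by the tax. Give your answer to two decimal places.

Without the tax, 236 - 4Q = 191 + 6Q so Q* = 4.5 and P* = 218.
With the tax, buyers' net willingness to pay falls by 14: (236 - 14) - 4Q = 191 + 6Q, so Q_t = 3.1. Buyers pay P_b = 223.6; sellers receive P_s = P_b - 14 = 209.6.
Producers lose the trapezoid between P_s and P* out to Q_t plus the triangle from Q_t to Q*: change in PS = 28.83 - 60.75 = -31.92.

-31.92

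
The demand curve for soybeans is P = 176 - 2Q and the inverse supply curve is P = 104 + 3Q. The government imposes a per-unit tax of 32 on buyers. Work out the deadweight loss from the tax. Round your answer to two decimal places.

Without the tax, 176 - 2Q = 104 + 3Q so Q* = 14.4 and P* = 147.2.
A tax on buyers shifts demand down by 32: (176 - 32) - 2Q = 104 + 3Q, so Q_t = 8. Buyers pay P_b = 160; sellers receive P_s = P_b - 32 = 128.
The welfare triangle lost has base Q* - Q_t = 6.4 and height t = 32, so DWL = (1/2)(6.4)(32) = 102.4.

102.40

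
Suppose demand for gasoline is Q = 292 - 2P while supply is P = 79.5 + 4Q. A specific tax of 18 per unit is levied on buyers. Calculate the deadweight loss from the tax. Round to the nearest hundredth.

Rewriting demand in inverse form: P = 146 - 0.5Q.
Without the tax, 146 - 0.5Q = 79.5 + 4Q so Q* = 14.7778 and P* = 138.6111.
A tax on buyers shifts demand down by 18: (146 - 18) - 0.5Q = 79.5 + 4Q, so Q_t = 10.7778. Buyers pay P_b = 140.6111; sellers receive P_s = P_b - 18 = 122.6111.
Deadweight loss is the triangle between the curves from Q_t to Q*: (1/2)(14.7778 - 10.7778)(18) = 36.

36.00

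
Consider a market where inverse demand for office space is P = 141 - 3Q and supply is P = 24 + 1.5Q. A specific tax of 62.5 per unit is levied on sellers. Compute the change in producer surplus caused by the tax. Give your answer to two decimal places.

-396.99

Without the tax, 141 - 3Q = 24 + 1.5Q so Q* = 26 and P* = 63.
With the tax, sellers need 62.5 more per unit: 141 - 3Q = 24 + 1.5Q + 62.5, so Q_t = 12.1111. Buyers pay P_b = 104.6667; sellers receive P_s = P_b - 62.5 = 42.1667.
Producers lose the trapezoid between P_s and P* out to Q_t plus the triangle from Q_t to Q*: change in PS = 110.0093 - 507 = -396.9907.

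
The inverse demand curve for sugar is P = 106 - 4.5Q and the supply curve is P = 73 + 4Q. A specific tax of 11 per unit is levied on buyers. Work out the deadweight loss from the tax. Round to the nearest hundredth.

7.12

Pre-tax equilibrium: 106 - 4.5Q = 73 + 4Q gives Q* = 3.8824, P* = 88.5294.
A tax on buyers shifts demand down by 11: (106 - 11) - 4.5Q = 73 + 4Q, so Q_t = 2.5882. Buyers pay P_b = 94.3529; sellers receive P_s = P_b - 11 = 83.3529.
Deadweight loss is the triangle between the curves from Q_t to Q*: (1/2)(3.8824 - 2.5882)(11) = 7.1176.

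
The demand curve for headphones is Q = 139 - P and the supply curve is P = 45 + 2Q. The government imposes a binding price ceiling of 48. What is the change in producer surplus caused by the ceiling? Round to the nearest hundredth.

Rewriting demand in inverse form: P = 139 - Q.
Without the control, 139 - Q = 45 + 2Q so Q* = 31.3333 and P* = 107.6667.
At the ceiling price 48, quantity supplied is (48 - 45)/2 = 1.5; supply is the short side, so Q = 1.5 trades at P = 48.
PS goes from (1/2)(31.3333)(62.6667) = 981.7778 to 2.25 (computed as (48 - 45)(1.5) - (1/2)(2)(1.5)^2), a change of -979.5278.

-979.53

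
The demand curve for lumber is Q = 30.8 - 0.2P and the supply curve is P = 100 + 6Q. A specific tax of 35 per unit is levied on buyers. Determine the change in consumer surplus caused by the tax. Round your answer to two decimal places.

-52.79

Rewriting demand in inverse form: P = 154 - 5Q.
Pre-tax equilibrium: 154 - 5Q = 100 + 6Q gives Q* = 4.9091, P* = 129.4545.
A tax on buyers shifts demand down by 35: (154 - 35) - 5Q = 100 + 6Q, so Q_t = 1.7273. Buyers pay P_b = 145.3636; sellers receive P_s = P_b - 35 = 110.3636.
Consumers lose the trapezoid between P* and P_b out to Q_t plus the triangle from Q_t to Q*: change in CS = 7.4587 - 60.2479 = -52.7893.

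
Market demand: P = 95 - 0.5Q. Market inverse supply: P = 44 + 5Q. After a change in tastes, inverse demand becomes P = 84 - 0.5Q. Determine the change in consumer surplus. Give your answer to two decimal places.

Initial equilibrium: Q_0 = 9.2727, P_0 = 90.3636; CS_0 = (1/2)(9.2727)(4.6364) = 21.4959, PS_0 = (1/2)(9.2727)(46.3636) = 214.9587.
New equilibrium: 84 - 0.5Q = 44 + 5Q gives Q_1 = 7.2727, P_1 = 80.3636; CS_1 = 13.2231, PS_1 = 132.2314.
Change in consumer surplus = 13.2231 - 21.4959 = -8.2727.

-8.27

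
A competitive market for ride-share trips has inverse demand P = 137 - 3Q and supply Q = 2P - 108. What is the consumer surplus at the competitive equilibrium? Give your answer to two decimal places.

843.55

Rewriting supply in inverse form: P = 54 + 0.5Q.
Equilibrium: 137 - 3Q = 54 + 0.5Q, so Q* = 23.7143 and P* = 65.8571.
CS is the area between the demand curve and P* from 0 to Q*: (1/2)(23.7143)(71.1429) = 843.551.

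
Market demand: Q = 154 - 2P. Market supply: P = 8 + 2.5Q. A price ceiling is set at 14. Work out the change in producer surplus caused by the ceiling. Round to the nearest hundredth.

Rewriting demand in inverse form: P = 77 - 0.5Q.
Free-market equilibrium: 77 - 0.5Q = 8 + 2.5Q gives Q* = 23, P* = 65.5.
At the ceiling price 14, quantity supplied is (14 - 8)/2.5 = 2.4; supply is the short side, so Q = 2.4 trades at P = 14.
PS goes from (1/2)(23)(57.5) = 661.25 to 7.2 (computed as (14 - 8)(2.4) - (1/2)(2.5)(2.4)^2), a change of -654.05.

-654.05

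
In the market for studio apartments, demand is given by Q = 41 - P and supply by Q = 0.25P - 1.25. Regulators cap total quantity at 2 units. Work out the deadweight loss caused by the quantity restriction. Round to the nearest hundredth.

67.60

Rewriting demand in inverse form: P = 41 - Q.
Rewriting supply in inverse form: P = 5 + 4Q.
Without the quota, 41 - Q = 5 + 4Q gives Q* = 7.2.
At Q = 2 the demand price is 41 - (2) = 39 and the supply price is 5 + 4(2) = 13.
Deadweight loss is the triangle between the curves from 2 to 7.2: (1/2)(39 - 13)(7.2 - 2) = 67.6.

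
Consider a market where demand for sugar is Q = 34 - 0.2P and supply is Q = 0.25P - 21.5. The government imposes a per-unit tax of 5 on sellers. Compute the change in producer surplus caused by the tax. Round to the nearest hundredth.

Rewriting demand in inverse form: P = 170 - 5Q.
Rewriting supply in inverse form: P = 86 + 4Q.
Pre-tax equilibrium: 170 - 5Q = 86 + 4Q gives Q* = 9.3333, P* = 123.3333.
A tax on sellers shifts supply up by 5: 170 - 5Q = 86 + 4Q + 5, so Q_t = 8.7778. Buyers pay P_b = 126.1111; sellers receive P_s = P_b - 5 = 121.1111.
PS falls from (1/2)(9.3333)(37.3333) = 174.2222 to (1/2)(8.7778)(35.1111) = 154.0988, a change of -20.1235.

-20.12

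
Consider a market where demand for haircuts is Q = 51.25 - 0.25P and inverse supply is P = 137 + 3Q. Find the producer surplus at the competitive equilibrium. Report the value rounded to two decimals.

Rewriting demand in inverse form: P = 205 - 4Q.
Setting demand equal to supply, 68 = 7Q, so Q* = 9.7143 and P* = 166.1429.
Producer surplus is the triangle above supply below P*: (1/2)(9.7143)(166.1429 - 137) = (1/2)(9.7143)(29.1429) = 141.551.

141.55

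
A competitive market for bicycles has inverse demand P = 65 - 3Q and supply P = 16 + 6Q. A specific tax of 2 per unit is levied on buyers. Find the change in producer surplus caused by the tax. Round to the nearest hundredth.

Without the tax, 65 - 3Q = 16 + 6Q so Q* = 5.4444 and P* = 48.6667.
A tax on buyers shifts demand down by 2: (65 - 2) - 3Q = 16 + 6Q, so Q_t = 5.2222. Buyers pay P_b = 49.3333; sellers receive P_s = P_b - 2 = 47.3333.
PS falls from (1/2)(5.4444)(32.6667) = 88.9259 to (1/2)(5.2222)(31.3333) = 81.8148, a change of -7.1111.

-7.11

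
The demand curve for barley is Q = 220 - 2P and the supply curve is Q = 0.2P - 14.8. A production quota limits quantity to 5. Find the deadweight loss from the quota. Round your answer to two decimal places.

Rewriting demand in inverse form: P = 110 - 0.5Q.
Rewriting supply in inverse form: P = 74 + 5Q.
Unrestricted equilibrium: Q* = (110 - 74)/(0.5 + 5) = 6.5455.
At Q = 5 the demand price is 110 - 0.5(5) = 107.5 and the supply price is 74 + 5(5) = 99.
DWL = (1/2)(gap between curves at 5) x (Q* - 5) = (1/2)(8.5)(1.5455) = 6.5682.

6.57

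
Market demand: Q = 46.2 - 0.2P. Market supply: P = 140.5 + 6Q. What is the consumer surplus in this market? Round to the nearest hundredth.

Rewriting demand in inverse form: P = 231 - 5Q.
Setting demand equal to supply, 90.5 = 11Q, so Q* = 8.2273 and P* = 189.8636.
CS is the area between the demand curve and P* from 0 to Q*: (1/2)(8.2273)(41.1364) = 169.22.

169.22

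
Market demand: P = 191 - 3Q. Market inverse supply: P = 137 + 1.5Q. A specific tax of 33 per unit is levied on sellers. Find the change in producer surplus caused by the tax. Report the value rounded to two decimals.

Pre-tax equilibrium: 191 - 3Q = 137 + 1.5Q gives Q* = 12, P* = 155.
A tax on sellers shifts supply up by 33: 191 - 3Q = 137 + 1.5Q + 33, so Q_t = 4.6667. Buyers pay P_b = 177; sellers receive P_s = P_b - 33 = 144.
PS falls from (1/2)(12)(18) = 108 to (1/2)(4.6667)(7) = 16.3333, a change of -91.6667.

-91.67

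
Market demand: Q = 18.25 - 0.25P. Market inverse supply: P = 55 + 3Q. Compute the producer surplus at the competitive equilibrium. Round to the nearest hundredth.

Rewriting demand in inverse form: P = 73 - 4Q.
Set 73 - 4Q = 55 + 3Q, which gives 18 = 7Q, so Q* = 2.5714 and P* = 73 - 4(2.5714) = 62.7143.
Producer surplus is the triangle above supply below P*: (1/2)(2.5714)(62.7143 - 55) = (1/2)(2.5714)(7.7143) = 9.9184.

9.92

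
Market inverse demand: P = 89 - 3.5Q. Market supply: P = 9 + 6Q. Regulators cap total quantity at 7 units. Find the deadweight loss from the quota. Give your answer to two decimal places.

Unrestricted equilibrium: Q* = (89 - 9)/(3.5 + 6) = 8.4211.
At Q = 7 the demand price is 89 - 3.5(7) = 64.5 and the supply price is 9 + 6(7) = 51.
DWL = (1/2)(gap between curves at 7) x (Q* - 7) = (1/2)(13.5)(1.4211) = 9.5921.

9.59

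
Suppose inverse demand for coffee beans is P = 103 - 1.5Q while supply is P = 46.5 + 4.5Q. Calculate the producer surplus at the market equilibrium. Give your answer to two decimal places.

199.52

Equilibrium: 103 - 1.5Q = 46.5 + 4.5Q, so Q* = 9.4167 and P* = 88.875.
The supply curve's price intercept is 46.5, so PS = (1/2)(Q*)(P* - 46.5) = (1/2)(9.4167)(42.375) = 199.5156.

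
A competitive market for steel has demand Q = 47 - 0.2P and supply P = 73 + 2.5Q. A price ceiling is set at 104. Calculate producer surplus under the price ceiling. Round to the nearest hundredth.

Rewriting demand in inverse form: P = 235 - 5Q.
Free-market equilibrium: 235 - 5Q = 73 + 2.5Q gives Q* = 21.6, P* = 127.
At the ceiling price 104, quantity supplied is (104 - 73)/2.5 = 12.4; supply is the short side, so Q = 12.4 trades at P = 104.
PS is the triangle above supply below 104: (1/2)(12.4)(104 - 73) = 192.2.

192.20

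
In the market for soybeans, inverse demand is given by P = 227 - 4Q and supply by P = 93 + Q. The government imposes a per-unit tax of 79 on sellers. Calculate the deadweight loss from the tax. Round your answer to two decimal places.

624.10

Without the tax, 227 - 4Q = 93 + Q so Q* = 26.8 and P* = 119.8.
With the tax, sellers need 79 more per unit: 227 - 4Q = 93 + Q + 79, so Q_t = 11. Buyers pay P_b = 183; sellers receive P_s = P_b - 79 = 104.
The welfare triangle lost has base Q* - Q_t = 15.8 and height t = 79, so DWL = (1/2)(15.8)(79) = 624.1.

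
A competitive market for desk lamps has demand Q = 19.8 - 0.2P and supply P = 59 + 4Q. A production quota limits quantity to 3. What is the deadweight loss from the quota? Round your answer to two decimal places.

9.39

Rewriting demand in inverse form: P = 99 - 5Q.
Without the quota, 99 - 5Q = 59 + 4Q gives Q* = 4.4444.
At Q = 3 the demand price is 99 - 5(3) = 84 and the supply price is 59 + 4(3) = 71.
Deadweight loss is the triangle between the curves from 3 to 4.4444: (1/2)(84 - 71)(4.4444 - 3) = 9.3889.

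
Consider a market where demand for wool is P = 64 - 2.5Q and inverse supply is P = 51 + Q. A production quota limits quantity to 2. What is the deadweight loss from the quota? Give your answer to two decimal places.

Unrestricted equilibrium: Q* = (64 - 51)/(2.5 + 1) = 3.7143.
At Q = 2 the demand price is 64 - 2.5(2) = 59 and the supply price is 51 + (2) = 53.
Deadweight loss is the triangle between the curves from 2 to 3.7143: (1/2)(59 - 53)(3.7143 - 2) = 5.1429.

5.14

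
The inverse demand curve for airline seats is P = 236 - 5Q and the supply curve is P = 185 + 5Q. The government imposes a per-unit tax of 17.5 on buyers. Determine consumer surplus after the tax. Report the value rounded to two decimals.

Without the tax, 236 - 5Q = 185 + 5Q so Q* = 5.1 and P* = 210.5.
With the tax, buyers' net willingness to pay falls by 17.5: (236 - 17.5) - 5Q = 185 + 5Q, so Q_t = 3.35. Buyers pay P_b = 219.25; sellers receive P_s = P_b - 17.5 = 201.75.
Consumer surplus is the triangle under demand above P_b: (1/2)(3.35)(236 - 219.25) = 28.0562.

28.06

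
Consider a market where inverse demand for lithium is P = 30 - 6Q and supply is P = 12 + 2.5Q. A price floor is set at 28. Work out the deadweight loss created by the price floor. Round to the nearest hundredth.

Without the control, 30 - 6Q = 12 + 2.5Q so Q* = 2.1176 and P* = 17.2941.
At P = 28, buyers demand (30 - 28)/6 = 0.3333 while sellers would supply more, so the quantity traded is 0.3333 at price 28.
The lost-trades triangle has base Q* - 0.3333 = 1.7843 and height equal to the gap between the curves at Q = 0.3333, which is 28 - 12.8333 = 15.1667. DWL = (1/2)(1.7843)(15.1667) = 13.531.

13.53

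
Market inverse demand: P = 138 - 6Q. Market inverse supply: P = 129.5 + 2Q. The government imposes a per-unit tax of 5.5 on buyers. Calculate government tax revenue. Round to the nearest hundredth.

Without the tax, 138 - 6Q = 129.5 + 2Q so Q* = 1.0625 and P* = 131.625.
A tax on buyers shifts demand down by 5.5: (138 - 5.5) - 6Q = 129.5 + 2Q, so Q_t = 0.375. Buyers pay P_b = 135.75; sellers receive P_s = P_b - 5.5 = 130.25.
Tax revenue = t x Q_t = 5.5 x 0.375 = 2.0625.

2.06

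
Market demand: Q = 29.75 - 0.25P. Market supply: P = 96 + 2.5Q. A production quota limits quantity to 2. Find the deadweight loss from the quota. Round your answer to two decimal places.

Rewriting demand in inverse form: P = 119 - 4Q.
Without the quota, 119 - 4Q = 96 + 2.5Q gives Q* = 3.5385.
At Q = 2 the demand price is 119 - 4(2) = 111 and the supply price is 96 + 2.5(2) = 101.
Deadweight loss is the triangle between the curves from 2 to 3.5385: (1/2)(111 - 101)(3.5385 - 2) = 7.6923.

7.69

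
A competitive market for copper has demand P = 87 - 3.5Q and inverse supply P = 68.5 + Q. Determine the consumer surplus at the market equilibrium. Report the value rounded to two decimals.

Set 87 - 3.5Q = 68.5 + Q, which gives 18.5 = 4.5Q, so Q* = 4.1111 and P* = 87 - 3.5(4.1111) = 72.6111.
Consumer surplus is the triangle under demand above P*: (1/2)(4.1111)(87 - 72.6111) = (1/2)(4.1111)(14.3889) = 29.5772.

29.58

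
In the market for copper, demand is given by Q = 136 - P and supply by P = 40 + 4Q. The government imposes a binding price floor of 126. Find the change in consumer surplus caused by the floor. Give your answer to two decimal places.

-134.32

Rewriting demand in inverse form: P = 136 - Q.
Without the control, 136 - Q = 40 + 4Q so Q* = 19.2 and P* = 116.8.
At the floor price 126, quantity demanded is (136 - 126)/1 = 10; demand is the short side, so Q = 10 trades at P = 126.
CS goes from (1/2)(19.2)(19.2) = 184.32 to 50 (computed as (136 - 126)(10) - (1/2)(1)(10)^2), a change of -134.32.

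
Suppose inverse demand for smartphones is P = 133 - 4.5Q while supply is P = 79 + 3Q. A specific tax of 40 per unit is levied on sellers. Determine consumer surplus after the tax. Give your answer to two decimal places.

Pre-tax equilibrium: 133 - 4.5Q = 79 + 3Q gives Q* = 7.2, P* = 100.6.
With the tax, sellers need 40 more per unit: 133 - 4.5Q = 79 + 3Q + 40, so Q_t = 1.8667. Buyers pay P_b = 124.6; sellers receive P_s = P_b - 40 = 84.6.
Consumer surplus is the triangle under demand above P_b: (1/2)(1.8667)(133 - 124.6) = 7.84.

7.84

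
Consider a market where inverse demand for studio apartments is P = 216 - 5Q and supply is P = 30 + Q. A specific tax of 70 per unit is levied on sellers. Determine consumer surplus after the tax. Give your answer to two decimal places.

Pre-tax equilibrium: 216 - 5Q = 30 + Q gives Q* = 31, P* = 61.
A tax on sellers shifts supply up by 70: 216 - 5Q = 30 + Q + 70, so Q_t = 19.3333. Buyers pay P_b = 119.3333; sellers receive P_s = P_b - 70 = 49.3333.
CS = (1/2)(Q_t)(216 - P_b) = (1/2)(19.3333)(96.6667) = 934.4444.

934.44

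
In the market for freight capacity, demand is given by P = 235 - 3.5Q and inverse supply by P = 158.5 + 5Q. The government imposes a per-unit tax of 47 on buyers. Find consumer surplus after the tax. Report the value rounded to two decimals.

21.08

Without the tax, 235 - 3.5Q = 158.5 + 5Q so Q* = 9 and P* = 203.5.
With the tax, buyers' net willingness to pay falls by 47: (235 - 47) - 3.5Q = 158.5 + 5Q, so Q_t = 3.4706. Buyers pay P_b = 222.8529; sellers receive P_s = P_b - 47 = 175.8529.
CS = (1/2)(Q_t)(235 - P_b) = (1/2)(3.4706)(12.1471) = 21.0787.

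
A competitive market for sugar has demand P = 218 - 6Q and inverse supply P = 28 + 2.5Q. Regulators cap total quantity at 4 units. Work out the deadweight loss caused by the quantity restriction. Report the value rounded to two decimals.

Without the quota, 218 - 6Q = 28 + 2.5Q gives Q* = 22.3529.
At Q = 4 the demand price is 218 - 6(4) = 194 and the supply price is 28 + 2.5(4) = 38.
DWL = (1/2)(gap between curves at 4) x (Q* - 4) = (1/2)(156)(18.3529) = 1431.5294.

1431.53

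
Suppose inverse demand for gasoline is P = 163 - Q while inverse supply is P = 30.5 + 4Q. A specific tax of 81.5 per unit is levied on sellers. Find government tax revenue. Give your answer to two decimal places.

831.30

Without the tax, 163 - Q = 30.5 + 4Q so Q* = 26.5 and P* = 136.5.
A tax on sellers shifts supply up by 81.5: 163 - Q = 30.5 + 4Q + 81.5, so Q_t = 10.2. Buyers pay P_b = 152.8; sellers receive P_s = P_b - 81.5 = 71.3.
Revenue is the tax times quantity traded: 81.5 x 10.2 = 831.3.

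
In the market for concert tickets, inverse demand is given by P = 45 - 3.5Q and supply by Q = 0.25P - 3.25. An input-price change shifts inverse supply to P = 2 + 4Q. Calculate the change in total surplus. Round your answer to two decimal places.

Rewriting supply in inverse form: P = 13 + 4Q.
Initial equilibrium: Q_0 = 4.2667, P_0 = 30.0667; CS_0 = (1/2)(4.2667)(14.9333) = 31.8578, PS_0 = (1/2)(4.2667)(17.0667) = 36.4089.
New equilibrium: 45 - 3.5Q = 2 + 4Q gives Q_1 = 5.7333, P_1 = 24.9333; CS_1 = 57.5244, PS_1 = 65.7422.
Change in total surplus = (57.5244 + 65.7422) - (31.8578 + 36.4089) = 55.

55.00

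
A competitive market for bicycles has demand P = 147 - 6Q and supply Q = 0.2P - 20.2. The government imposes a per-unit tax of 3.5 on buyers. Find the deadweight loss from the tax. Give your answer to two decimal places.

0.56

Rewriting supply in inverse form: P = 101 + 5Q.
Pre-tax equilibrium: 147 - 6Q = 101 + 5Q gives Q* = 4.1818, P* = 121.9091.
With the tax, buyers' net willingness to pay falls by 3.5: (147 - 3.5) - 6Q = 101 + 5Q, so Q_t = 3.8636. Buyers pay P_b = 123.8182; sellers receive P_s = P_b - 3.5 = 120.3182.
The welfare triangle lost has base Q* - Q_t = 0.3182 and height t = 3.5, so DWL = (1/2)(0.3182)(3.5) = 0.5568.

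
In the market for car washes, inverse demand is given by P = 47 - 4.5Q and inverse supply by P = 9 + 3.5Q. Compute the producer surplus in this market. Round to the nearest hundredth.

Equilibrium: 47 - 4.5Q = 9 + 3.5Q, so Q* = 4.75 and P* = 25.625.
The supply curve's price intercept is 9, so PS = (1/2)(Q*)(P* - 9) = (1/2)(4.75)(16.625) = 39.4844.

39.48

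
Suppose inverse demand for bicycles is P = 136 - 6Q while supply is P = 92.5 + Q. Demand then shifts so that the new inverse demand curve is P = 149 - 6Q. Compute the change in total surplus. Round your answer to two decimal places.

Initial equilibrium: Q_0 = 6.2143, P_0 = 98.7143; CS_0 = (1/2)(6.2143)(37.2857) = 115.852, PS_0 = (1/2)(6.2143)(6.2143) = 19.3087.
New equilibrium: 149 - 6Q = 92.5 + Q gives Q_1 = 8.0714, P_1 = 100.5714; CS_1 = 195.4439, PS_1 = 32.574.
Change in total surplus = (195.4439 + 32.574) - (115.852 + 19.3087) = 92.8571.

92.86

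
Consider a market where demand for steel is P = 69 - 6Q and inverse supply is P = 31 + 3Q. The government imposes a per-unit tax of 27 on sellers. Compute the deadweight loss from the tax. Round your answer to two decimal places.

40.50

Without the tax, 69 - 6Q = 31 + 3Q so Q* = 4.2222 and P* = 43.6667.
A tax on sellers shifts supply up by 27: 69 - 6Q = 31 + 3Q + 27, so Q_t = 1.2222. Buyers pay P_b = 61.6667; sellers receive P_s = P_b - 27 = 34.6667.
Deadweight loss is the triangle between the curves from Q_t to Q*: (1/2)(4.2222 - 1.2222)(27) = 40.5.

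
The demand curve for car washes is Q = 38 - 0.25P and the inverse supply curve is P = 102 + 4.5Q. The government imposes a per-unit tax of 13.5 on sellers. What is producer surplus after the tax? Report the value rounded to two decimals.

Rewriting demand in inverse form: P = 152 - 4Q.
Without the tax, 152 - 4Q = 102 + 4.5Q so Q* = 5.8824 and P* = 128.4706.
With the tax, sellers need 13.5 more per unit: 152 - 4Q = 102 + 4.5Q + 13.5, so Q_t = 4.2941. Buyers pay P_b = 134.8235; sellers receive P_s = P_b - 13.5 = 121.3235.
PS = (1/2)(Q_t)(P_s - 102) = (1/2)(4.2941)(19.3235) = 41.4888.

41.49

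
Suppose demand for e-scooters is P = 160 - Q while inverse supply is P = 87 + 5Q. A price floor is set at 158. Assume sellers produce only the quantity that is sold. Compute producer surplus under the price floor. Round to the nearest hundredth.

Without the control, 160 - Q = 87 + 5Q so Q* = 12.1667 and P* = 147.8333.
At P = 158, buyers demand (160 - 158)/1 = 2 while sellers would supply more, so the quantity traded is 2 at price 158.
The supply price at Q = 2 is 97. PS is the trapezoid between 158 and supply over [0, 2]: (1/2)[(158 - 87) + (158 - 97)](2) = 132.

132.00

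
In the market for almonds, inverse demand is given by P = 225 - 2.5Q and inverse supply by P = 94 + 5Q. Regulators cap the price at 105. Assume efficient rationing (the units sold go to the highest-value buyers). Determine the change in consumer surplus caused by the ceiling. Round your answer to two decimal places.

Free-market equilibrium: 225 - 2.5Q = 94 + 5Q gives Q* = 17.4667, P* = 181.3333.
At the ceiling price 105, quantity supplied is (105 - 94)/5 = 2.2; supply is the short side, so Q = 2.2 trades at P = 105.
CS goes from (1/2)(17.4667)(43.6667) = 381.3556 to 257.95 (computed as (225 - 105)(2.2) - (1/2)(2.5)(2.2)^2), a change of -123.4056.

-123.41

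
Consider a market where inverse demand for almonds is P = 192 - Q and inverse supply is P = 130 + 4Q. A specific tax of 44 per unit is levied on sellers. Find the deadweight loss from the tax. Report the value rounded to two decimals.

Pre-tax equilibrium: 192 - Q = 130 + 4Q gives Q* = 12.4, P* = 179.6.
With the tax, sellers need 44 more per unit: 192 - Q = 130 + 4Q + 44, so Q_t = 3.6. Buyers pay P_b = 188.4; sellers receive P_s = P_b - 44 = 144.4.
The welfare triangle lost has base Q* - Q_t = 8.8 and height t = 44, so DWL = (1/2)(8.8)(44) = 193.6.

193.60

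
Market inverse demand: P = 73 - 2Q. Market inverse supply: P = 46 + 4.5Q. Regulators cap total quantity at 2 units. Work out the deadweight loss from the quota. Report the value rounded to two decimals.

15.08

Unrestricted equilibrium: Q* = (73 - 46)/(2 + 4.5) = 4.1538.
At Q = 2 the demand price is 73 - 2(2) = 69 and the supply price is 46 + 4.5(2) = 55.
DWL = (1/2)(gap between curves at 2) x (Q* - 2) = (1/2)(14)(2.1538) = 15.0769.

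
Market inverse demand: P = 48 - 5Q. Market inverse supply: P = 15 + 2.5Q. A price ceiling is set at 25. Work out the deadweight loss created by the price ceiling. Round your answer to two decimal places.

0.60

Free-market equilibrium: 48 - 5Q = 15 + 2.5Q gives Q* = 4.4, P* = 26.
At the ceiling price 25, quantity supplied is (25 - 15)/2.5 = 4; supply is the short side, so Q = 4 trades at P = 25.
The lost-trades triangle has base Q* - 4 = 0.4 and height equal to the gap between the curves at Q = 4, which is 28 - 25 = 3. DWL = (1/2)(0.4)(3) = 0.6.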